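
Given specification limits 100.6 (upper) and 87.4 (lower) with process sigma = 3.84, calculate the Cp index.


Cp = (USL - LSL) / (6 * sigma)
= (100.6 - 87.4) / (6 * 3.84)
= 13.2000 / 23.0400
= 0.5729

0.5729


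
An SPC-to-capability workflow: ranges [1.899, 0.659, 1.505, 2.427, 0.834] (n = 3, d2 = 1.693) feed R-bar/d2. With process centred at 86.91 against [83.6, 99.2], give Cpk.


R_bar = (1.899 + 0.659 + 1.505 + 2.427 + 0.834) / 5 = 1.4648
sigma = R_bar / d2 = 1.4648 / 1.693 = 0.86520969
Cp = (USL - LSL)/(6*sigma) = (99.2 - 83.6)/(6*0.86520969) = 3.0051
Cpu = (99.2 - 86.91)/(3*0.86520969) = 4.7349
Cpl = (86.91 - 83.6)/(3*0.86520969) = 1.2752
Cpk = min(Cpu, Cpl) = 1.2752

1.2752


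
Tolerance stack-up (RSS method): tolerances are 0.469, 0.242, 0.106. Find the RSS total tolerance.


RSS = sqrt(0.469^2 + 0.242^2 + 0.106^2)
= sqrt(0.289761)
= 0.5383

0.5383


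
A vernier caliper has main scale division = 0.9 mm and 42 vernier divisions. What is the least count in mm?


LC = MSD / n_div
= 0.9 / 42
= 0.0214

0.0214


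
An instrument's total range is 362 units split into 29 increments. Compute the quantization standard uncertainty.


resolution = range / divisions
resolution = 362 / 29 = 12.482759
u_res = resolution / (2*sqrt(3))
u_res = 12.482759 / 3.4641016
u_res = 3.6035

3.6035


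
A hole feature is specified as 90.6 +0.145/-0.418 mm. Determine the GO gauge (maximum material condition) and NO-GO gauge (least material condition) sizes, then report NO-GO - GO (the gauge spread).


GO = nominal - lower_tol (smallest hole = maximum material condition)
GO = 90.6 - 0.418 = 90.182
NO-GO = nominal + upper_tol (largest hole = least material condition)
NO-GO = 90.6 + 0.145 = 90.745
spread = NO-GO - GO = 90.745 - 90.182 = 0.5630

0.5630


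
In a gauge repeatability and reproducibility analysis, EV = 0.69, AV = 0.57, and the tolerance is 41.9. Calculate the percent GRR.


GRR = sqrt(EV^2 + AV^2) = sqrt(0.69^2 + 0.57^2) = 0.89498603
%GRR = GRR / tol * 100 = 0.89498603 / 41.9 * 100
%GRR = 2.1360

2.1360


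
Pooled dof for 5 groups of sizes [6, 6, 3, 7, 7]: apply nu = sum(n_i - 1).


nu = sum_i (n_i - 1)
nu = ((6 - 1) + (6 - 1) + (3 - 1) + (7 - 1) + (7 - 1))
nu = 5 + 5 + 2 + 6 + 6
nu = 24

24


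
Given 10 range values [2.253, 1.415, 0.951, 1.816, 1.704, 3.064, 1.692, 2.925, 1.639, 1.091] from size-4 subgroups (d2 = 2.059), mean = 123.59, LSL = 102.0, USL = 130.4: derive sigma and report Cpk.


R_bar = (2.253 + 1.415 + 0.951 + 1.816 + 1.704 + 3.064 + 1.692 + 2.925 + 1.639 + 1.091) / 10 = 1.855
sigma = R_bar / d2 = 1.855 / 2.059 = 0.90092278
Cp = (USL - LSL)/(6*sigma) = (130.4 - 102.0)/(6*0.90092278) = 5.2539
Cpu = (130.4 - 123.59)/(3*0.90092278) = 2.5196
Cpl = (123.59 - 102.0)/(3*0.90092278) = 7.9881
Cpk = min(Cpu, Cpl) = 2.5196

2.5196


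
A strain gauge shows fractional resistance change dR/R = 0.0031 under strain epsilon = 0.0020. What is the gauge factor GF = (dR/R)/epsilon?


GF = (dR/R) / epsilon
= 0.0031 / 0.0020
= 1.5500

1.5500


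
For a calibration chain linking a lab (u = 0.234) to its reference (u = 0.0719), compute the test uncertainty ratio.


TUR = u_lab / u_ref
= 0.234 / 0.0719
= 3.2545

3.2545


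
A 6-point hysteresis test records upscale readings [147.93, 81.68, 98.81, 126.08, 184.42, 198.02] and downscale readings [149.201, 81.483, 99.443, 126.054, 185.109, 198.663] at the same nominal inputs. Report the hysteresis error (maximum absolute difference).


|147.93 - 149.201| = 1.2710
|81.68 - 81.483| = 0.1970
|98.81 - 99.443| = 0.6330
|126.08 - 126.054| = 0.0260
|184.42 - 185.109| = 0.6890
|198.02 - 198.663| = 0.6430
hysteresis = max(diffs) = 1.2710

1.2710


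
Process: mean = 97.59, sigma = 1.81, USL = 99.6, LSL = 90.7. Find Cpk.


Cpu = (USL - mean) / (3*sigma) = (99.6 - 97.59) / (3*1.81) = 0.3702
Cpl = (mean - LSL) / (3*sigma) = (97.59 - 90.7) / (3*1.81) = 1.2689
Cpk = min(Cpu, Cpl) = 0.3702

0.3702


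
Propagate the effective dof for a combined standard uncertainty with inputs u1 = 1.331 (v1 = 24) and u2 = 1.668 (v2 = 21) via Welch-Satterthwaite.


uc = sqrt(u1^2 + u2^2) = sqrt(1.331^2 + 1.668^2) = 2.1339599
v_eff = uc^4 / (u1^4/v1 + u2^4/v2)
= 2.1339599^4 / (1.331^4/24 + 1.668^4/21)
= 20.736957 / 0.49937596
v_eff = 41.5257

41.5257


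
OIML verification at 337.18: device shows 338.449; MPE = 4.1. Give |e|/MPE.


e = indication - reference = 338.449 - 337.18 = 1.2690
|e| = 1.2690
ratio = |e| / MPE = 1.2690 / 4.1
ratio = 0.3095

0.3095


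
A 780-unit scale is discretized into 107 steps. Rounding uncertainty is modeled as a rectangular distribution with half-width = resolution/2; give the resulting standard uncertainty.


resolution = range / divisions
resolution = 780 / 107 = 7.2897196
u_res = resolution / (2*sqrt(3))
u_res = 7.2897196 / 3.4641016
u_res = 2.1044

2.1044


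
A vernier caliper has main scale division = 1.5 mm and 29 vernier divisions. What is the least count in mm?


LC = MSD / n_div
= 1.5 / 29
= 0.0517

0.0517


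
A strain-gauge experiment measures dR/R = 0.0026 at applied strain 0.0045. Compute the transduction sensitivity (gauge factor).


GF = (dR/R) / epsilon
= 0.0026 / 0.0045
= 0.5778

0.5778


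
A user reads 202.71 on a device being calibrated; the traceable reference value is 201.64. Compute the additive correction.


Correction = standard - reading
= 201.64 - 202.71
= -1.0700

-1.0700


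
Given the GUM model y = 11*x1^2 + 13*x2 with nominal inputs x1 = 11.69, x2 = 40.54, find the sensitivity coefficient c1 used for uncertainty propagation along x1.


y = 11*x1^2 + 13*x2
dy/dx1 = 2*11*x1
Evaluate at x1 = 11.69: c1 = 22 * 11.69
c1 = 257.1800

257.1800


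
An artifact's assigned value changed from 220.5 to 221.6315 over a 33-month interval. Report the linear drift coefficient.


rate = (v2 - v1) / months
= (221.6315 - 220.5) / 33
= 1.1315 / 33
= 0.0343

0.0343


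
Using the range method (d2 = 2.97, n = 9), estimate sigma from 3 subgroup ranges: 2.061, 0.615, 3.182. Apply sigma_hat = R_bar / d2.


R_bar = (2.061 + 0.615 + 3.182) / 3
R_bar = 5.858 / 3 = 1.9526667
sigma_hat = R_bar / d2 = 1.9526667 / 2.97 = 0.6575

0.6575


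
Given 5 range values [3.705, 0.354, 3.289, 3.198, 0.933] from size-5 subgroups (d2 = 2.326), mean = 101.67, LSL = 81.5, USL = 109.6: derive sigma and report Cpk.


R_bar = (3.705 + 0.354 + 3.289 + 3.198 + 0.933) / 5 = 2.2958
sigma = R_bar / d2 = 2.2958 / 2.326 = 0.98701634
Cp = (USL - LSL)/(6*sigma) = (109.6 - 81.5)/(6*0.98701634) = 4.7449
Cpu = (109.6 - 101.67)/(3*0.98701634) = 2.6781
Cpl = (101.67 - 81.5)/(3*0.98701634) = 6.8118
Cpk = min(Cpu, Cpl) = 2.6781

2.6781


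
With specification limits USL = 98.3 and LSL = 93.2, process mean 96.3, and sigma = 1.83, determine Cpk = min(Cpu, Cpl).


Cpu = (USL - mean) / (3*sigma) = (98.3 - 96.3) / (3*1.83) = 0.3643
Cpl = (mean - LSL) / (3*sigma) = (96.3 - 93.2) / (3*1.83) = 0.5647
Cpk = min(Cpu, Cpl) = 0.3643

0.3643


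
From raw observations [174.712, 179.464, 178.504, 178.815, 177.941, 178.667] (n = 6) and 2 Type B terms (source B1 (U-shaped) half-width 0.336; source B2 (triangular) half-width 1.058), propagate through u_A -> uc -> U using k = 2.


mean = (174.712 + 179.464 + 178.504 + 178.815 + 177.941 + 178.667) / 6 = 178.0171667
s = sqrt(sum((x - mean)^2)/(n-1)) = 1.6922815
u_A = s / sqrt(n) = 1.6922815 / sqrt(6) = 0.69087103
u_B1 = 0.336 / sqrt(2) = 0.23758788
u_B2 = 1.058 / sqrt(6) = 0.43192669
uc = sqrt(0.69087103^2 + 0.23758788^2 + 0.43192669^2) = 0.84871164
U = k * uc = 2 * 0.84871164
U = 1.6974

1.6974


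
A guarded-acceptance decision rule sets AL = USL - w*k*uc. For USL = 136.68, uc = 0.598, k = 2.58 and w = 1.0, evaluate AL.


U = k * uc = 2.58 * 0.598 = 1.54284
guard band g = w * U = 1.0 * 1.54284 = 1.54284
AL = USL - g = 136.68 - 1.54284
AL = 135.1372

135.1372


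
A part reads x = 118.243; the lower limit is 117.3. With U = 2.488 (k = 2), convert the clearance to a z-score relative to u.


u = U / k = 2.488 / 2 = 1.244
margin = |LSL - x| = |117.3 - 118.243| = 0.943
z = margin / u = 0.943 / 1.244
z = 0.7580

0.7580


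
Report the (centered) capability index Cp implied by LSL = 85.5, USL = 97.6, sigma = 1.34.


Cp = (USL - LSL) / (6 * sigma)
= (97.6 - 85.5) / (6 * 1.34)
= 12.1000 / 8.0400
= 1.5050

1.5050


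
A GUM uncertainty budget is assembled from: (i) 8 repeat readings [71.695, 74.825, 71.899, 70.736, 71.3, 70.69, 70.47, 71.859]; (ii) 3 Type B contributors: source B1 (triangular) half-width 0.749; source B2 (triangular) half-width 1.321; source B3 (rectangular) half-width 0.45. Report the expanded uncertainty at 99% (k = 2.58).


mean = (71.695 + 74.825 + 71.899 + 70.736 + 71.3 + 70.69 + 70.47 + 71.859) / 8 = 71.68425
s = sqrt(sum((x - mean)^2)/(n-1)) = 1.3861995
u_A = s / sqrt(n) = 1.3861995 / sqrt(8) = 0.49009553
u_B1 = 0.749 / sqrt(6) = 0.30577797
u_B2 = 1.321 / sqrt(6) = 0.53929599
u_B3 = 0.45 / sqrt(3) = 0.25980762
uc = sqrt(0.49009553^2 + 0.30577797^2 + 0.53929599^2 + 0.25980762^2) = 0.83188579
U = k * uc = 2.58 * 0.83188579
U = 2.1463

2.1463


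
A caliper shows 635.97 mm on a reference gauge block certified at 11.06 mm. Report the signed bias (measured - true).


Systematic error = measured - true
= 635.97 - 11.06
= 624.9100

624.9100


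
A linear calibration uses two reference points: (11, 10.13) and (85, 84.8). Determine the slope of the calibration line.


slope = (y2 - y1) / (x2 - x1)
= (84.8 - 10.13) / (85 - 11)
= 74.6700 / 74
= 1.0091

1.0091


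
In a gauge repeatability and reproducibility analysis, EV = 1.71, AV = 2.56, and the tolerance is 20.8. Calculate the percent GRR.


GRR = sqrt(EV^2 + AV^2) = sqrt(1.71^2 + 2.56^2) = 3.0785873
%GRR = GRR / tol * 100 = 3.0785873 / 20.8 * 100
%GRR = 14.8009

14.8009


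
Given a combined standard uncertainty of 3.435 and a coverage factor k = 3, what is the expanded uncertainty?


U = k * uc
U = 3 * 3.435
U = 10.3050

10.3050


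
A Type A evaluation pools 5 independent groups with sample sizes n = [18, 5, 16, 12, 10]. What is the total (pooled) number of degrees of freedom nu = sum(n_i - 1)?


nu = sum_i (n_i - 1)
nu = ((18 - 1) + (5 - 1) + (16 - 1) + (12 - 1) + (10 - 1))
nu = 17 + 4 + 15 + 11 + 9
nu = 56

56


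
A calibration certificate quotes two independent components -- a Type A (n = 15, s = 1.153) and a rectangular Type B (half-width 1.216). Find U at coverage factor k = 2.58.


u_A = s / sqrt(n) = 1.153 / sqrt(15) = 0.29770332
u_B = half_width / sqrt(3) = 1.216 / sqrt(3) = 0.70205793
uc = sqrt(u_A^2 + u_B^2) = sqrt(0.29770332^2 + 0.70205793^2) = 0.76256974
U = k * uc = 2.58 * 0.76256974
U = 1.9674

1.9674


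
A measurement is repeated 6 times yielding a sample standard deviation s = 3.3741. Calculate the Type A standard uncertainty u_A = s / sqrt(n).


u_A = s / sqrt(n)
u_A = 3.3741 / sqrt(6)
u_A = 3.3741 / 2.4494897
u_A = 1.3775

1.3775


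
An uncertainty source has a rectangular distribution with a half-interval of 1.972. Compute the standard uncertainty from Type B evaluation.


u_B = half_width / sqrt(3)
u_B = 1.972 / 1.7320508
u_B = 1.1385

1.1385


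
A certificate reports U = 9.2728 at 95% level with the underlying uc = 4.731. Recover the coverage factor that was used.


k = U / uc
k = 9.2728 / 4.731
k = 1.96

1.96


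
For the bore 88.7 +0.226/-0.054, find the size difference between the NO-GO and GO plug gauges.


GO = nominal - lower_tol (smallest hole = maximum material condition)
GO = 88.7 - 0.054 = 88.646
NO-GO = nominal + upper_tol (largest hole = least material condition)
NO-GO = 88.7 + 0.226 = 88.926
spread = NO-GO - GO = 88.926 - 88.646 = 0.2800

0.2800


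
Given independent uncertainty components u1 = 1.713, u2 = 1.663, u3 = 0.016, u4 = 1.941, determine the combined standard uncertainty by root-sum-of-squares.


uc = sqrt(1.713^2 + 1.663^2 + 0.016^2 + 1.941^2)
uc = sqrt(9.467675)
uc = 3.0770

3.0770


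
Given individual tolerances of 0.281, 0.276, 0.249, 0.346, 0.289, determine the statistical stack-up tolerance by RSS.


RSS = sqrt(0.281^2 + 0.276^2 + 0.249^2 + 0.346^2 + 0.289^2)
= sqrt(0.420375)
= 0.6484

0.6484


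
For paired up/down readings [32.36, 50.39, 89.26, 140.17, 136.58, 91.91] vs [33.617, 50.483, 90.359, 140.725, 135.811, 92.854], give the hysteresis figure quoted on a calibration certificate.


|32.36 - 33.617| = 1.2570
|50.39 - 50.483| = 0.0930
|89.26 - 90.359| = 1.0990
|140.17 - 140.725| = 0.5550
|136.58 - 135.811| = 0.7690
|91.91 - 92.854| = 0.9440
hysteresis = max(diffs) = 1.2570

1.2570


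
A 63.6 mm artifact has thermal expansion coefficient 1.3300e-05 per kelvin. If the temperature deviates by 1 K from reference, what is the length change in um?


dL = L * alpha * dT
= 63.6 * 1.3300e-05 * 1
= 8.4590000e-04 mm
dL_um = 8.4590000e-04 * 1000 = 0.8459 um

0.8459


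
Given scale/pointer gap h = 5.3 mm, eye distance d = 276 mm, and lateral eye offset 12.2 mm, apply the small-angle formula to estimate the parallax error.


error = h * offset / d
= 5.3 * 12.2 / 276
= 0.2343

0.2343


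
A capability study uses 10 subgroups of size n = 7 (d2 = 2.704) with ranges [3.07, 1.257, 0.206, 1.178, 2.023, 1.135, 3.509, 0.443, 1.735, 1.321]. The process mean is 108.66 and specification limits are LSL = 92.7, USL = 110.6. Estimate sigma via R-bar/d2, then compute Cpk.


R_bar = (3.07 + 1.257 + 0.206 + 1.178 + 2.023 + 1.135 + 3.509 + 0.443 + 1.735 + 1.321) / 10 = 1.5877
sigma = R_bar / d2 = 1.5877 / 2.704 = 0.58716716
Cp = (USL - LSL)/(6*sigma) = (110.6 - 92.7)/(6*0.58716716) = 5.0809
Cpu = (110.6 - 108.66)/(3*0.58716716) = 1.1013
Cpl = (108.66 - 92.7)/(3*0.58716716) = 9.0605
Cpk = min(Cpu, Cpl) = 1.1013

1.1013


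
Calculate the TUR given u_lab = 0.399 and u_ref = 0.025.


TUR = u_lab / u_ref
= 0.399 / 0.025
= 15.9600

15.9600


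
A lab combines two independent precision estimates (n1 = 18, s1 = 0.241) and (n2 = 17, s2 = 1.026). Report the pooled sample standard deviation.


s_p = sqrt(((n1-1)*s1^2 + (n2-1)*s2^2) / (n1+n2-2))
numerator = (18-1)*0.241^2 + (17-1)*1.026^2 = 0.987377 + 16.842816 = 17.830193
denominator = 18 + 17 - 2 = 33
s_p^2 = 17.830193 / 33 = 0.54030888
s_p = sqrt(0.54030888) = 0.7351

0.7351


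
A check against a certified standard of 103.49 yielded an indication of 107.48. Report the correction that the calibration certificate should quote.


Correction = standard - reading
= 103.49 - 107.48
= -3.9900

-3.9900


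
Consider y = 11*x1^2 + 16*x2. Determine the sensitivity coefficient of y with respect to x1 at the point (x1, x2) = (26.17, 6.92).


y = 11*x1^2 + 16*x2
dy/dx1 = 2*11*x1
Evaluate at x1 = 26.17: c1 = 22 * 26.17
c1 = 575.7400

575.7400


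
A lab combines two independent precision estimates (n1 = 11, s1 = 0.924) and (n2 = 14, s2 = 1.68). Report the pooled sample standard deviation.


s_p = sqrt(((n1-1)*s1^2 + (n2-1)*s2^2) / (n1+n2-2))
numerator = (11-1)*0.924^2 + (14-1)*1.68^2 = 8.53776 + 36.6912 = 45.22896
denominator = 11 + 14 - 2 = 23
s_p^2 = 45.22896 / 23 = 1.9664765
s_p = sqrt(1.9664765) = 1.4023

1.4023


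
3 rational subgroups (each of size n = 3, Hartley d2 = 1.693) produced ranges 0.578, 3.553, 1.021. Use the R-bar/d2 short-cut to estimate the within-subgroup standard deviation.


R_bar = (0.578 + 3.553 + 1.021) / 3
R_bar = 5.152 / 3 = 1.7173333
sigma_hat = R_bar / d2 = 1.7173333 / 1.693 = 1.0144

1.0144


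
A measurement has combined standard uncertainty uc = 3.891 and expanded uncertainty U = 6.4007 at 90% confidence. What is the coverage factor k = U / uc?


k = U / uc
k = 6.4007 / 3.891
k = 1.645

1.645


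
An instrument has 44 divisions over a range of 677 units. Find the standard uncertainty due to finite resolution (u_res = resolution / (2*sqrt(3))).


resolution = range / divisions
resolution = 677 / 44 = 15.386364
u_res = resolution / (2*sqrt(3))
u_res = 15.386364 / 3.4641016
u_res = 4.4417

4.4417


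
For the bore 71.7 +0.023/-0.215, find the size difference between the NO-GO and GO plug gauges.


GO = nominal - lower_tol (smallest hole = maximum material condition)
GO = 71.7 - 0.215 = 71.485
NO-GO = nominal + upper_tol (largest hole = least material condition)
NO-GO = 71.7 + 0.023 = 71.723
spread = NO-GO - GO = 71.723 - 71.485 = 0.2380

0.2380


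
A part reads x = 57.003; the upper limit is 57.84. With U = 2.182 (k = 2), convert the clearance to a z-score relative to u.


u = U / k = 2.182 / 2 = 1.091
margin = |USL - x| = |57.84 - 57.003| = 0.837
z = margin / u = 0.837 / 1.091
z = 0.7672

0.7672


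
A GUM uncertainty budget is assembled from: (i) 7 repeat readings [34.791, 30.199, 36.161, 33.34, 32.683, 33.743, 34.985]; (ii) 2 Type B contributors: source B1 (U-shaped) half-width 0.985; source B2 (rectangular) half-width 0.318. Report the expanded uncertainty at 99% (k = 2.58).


mean = (34.791 + 30.199 + 36.161 + 33.34 + 32.683 + 33.743 + 34.985) / 7 = 33.70028571
s = sqrt(sum((x - mean)^2)/(n-1)) = 1.9287632
u_A = s / sqrt(n) = 1.9287632 / sqrt(7) = 0.72900397
u_B1 = 0.985 / sqrt(2) = 0.69650018
u_B2 = 0.318 / sqrt(3) = 0.18359739
uc = sqrt(0.72900397^2 + 0.69650018^2 + 0.18359739^2) = 1.0248255
U = k * uc = 2.58 * 1.0248255
U = 2.6440

2.6440


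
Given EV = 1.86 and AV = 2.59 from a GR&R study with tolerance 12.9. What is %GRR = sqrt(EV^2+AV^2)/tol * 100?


GRR = sqrt(EV^2 + AV^2) = sqrt(1.86^2 + 2.59^2) = 3.1886831
%GRR = GRR / tol * 100 = 3.1886831 / 12.9 * 100
%GRR = 24.7185

24.7185


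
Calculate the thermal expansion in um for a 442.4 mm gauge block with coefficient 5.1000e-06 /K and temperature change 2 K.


dL = L * alpha * dT
= 442.4 * 5.1000e-06 * 2
= 0.0045125 mm
dL_um = 0.0045125 * 1000 = 4.5125 um

4.5125


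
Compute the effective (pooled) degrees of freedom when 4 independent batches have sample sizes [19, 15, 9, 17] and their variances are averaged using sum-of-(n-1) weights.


nu = sum_i (n_i - 1)
nu = ((19 - 1) + (15 - 1) + (9 - 1) + (17 - 1))
nu = 18 + 14 + 8 + 16
nu = 56

56


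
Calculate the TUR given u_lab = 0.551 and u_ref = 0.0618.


TUR = u_lab / u_ref
= 0.551 / 0.0618
= 8.9159

8.9159


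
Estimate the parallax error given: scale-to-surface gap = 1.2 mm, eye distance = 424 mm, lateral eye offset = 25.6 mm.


error = h * offset / d
= 1.2 * 25.6 / 424
= 0.0725

0.0725


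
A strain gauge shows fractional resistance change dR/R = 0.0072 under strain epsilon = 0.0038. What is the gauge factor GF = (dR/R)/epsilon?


GF = (dR/R) / epsilon
= 0.0072 / 0.0038
= 1.8947

1.8947


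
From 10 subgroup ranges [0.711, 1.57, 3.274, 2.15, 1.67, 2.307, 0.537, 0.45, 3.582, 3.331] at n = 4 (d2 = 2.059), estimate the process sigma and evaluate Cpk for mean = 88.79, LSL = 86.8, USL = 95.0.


R_bar = (0.711 + 1.57 + 3.274 + 2.15 + 1.67 + 2.307 + 0.537 + 0.45 + 3.582 + 3.331) / 10 = 1.9582
sigma = R_bar / d2 = 1.9582 / 2.059 = 0.9510442
Cp = (USL - LSL)/(6*sigma) = (95.0 - 86.8)/(6*0.9510442) = 1.4370
Cpu = (95.0 - 88.79)/(3*0.9510442) = 2.1766
Cpl = (88.79 - 86.8)/(3*0.9510442) = 0.6975
Cpk = min(Cpu, Cpl) = 0.6975

0.6975


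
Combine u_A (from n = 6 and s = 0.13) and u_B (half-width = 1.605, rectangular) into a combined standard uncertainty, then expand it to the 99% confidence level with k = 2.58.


u_A = s / sqrt(n) = 0.13 / sqrt(6) = 0.053072278
u_B = half_width / sqrt(3) = 1.605 / sqrt(3) = 0.92664718
uc = sqrt(u_A^2 + u_B^2) = sqrt(0.053072278^2 + 0.92664718^2) = 0.92816575
U = k * uc = 2.58 * 0.92816575
U = 2.3947

2.3947


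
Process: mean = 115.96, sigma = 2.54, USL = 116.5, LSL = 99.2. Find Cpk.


Cpu = (USL - mean) / (3*sigma) = (116.5 - 115.96) / (3*2.54) = 0.0709
Cpl = (mean - LSL) / (3*sigma) = (115.96 - 99.2) / (3*2.54) = 2.1995
Cpk = min(Cpu, Cpl) = 0.0709

0.0709


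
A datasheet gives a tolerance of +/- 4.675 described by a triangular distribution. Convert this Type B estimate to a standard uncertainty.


u_B = half_width / sqrt(6)
u_B = 4.675 / 2.4494897
u_B = 1.9086

1.9086


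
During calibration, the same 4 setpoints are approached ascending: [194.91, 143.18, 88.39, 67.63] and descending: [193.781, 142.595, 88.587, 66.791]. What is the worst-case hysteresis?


|194.91 - 193.781| = 1.1290
|143.18 - 142.595| = 0.5850
|88.39 - 88.587| = 0.1970
|67.63 - 66.791| = 0.8390
hysteresis = max(diffs) = 1.1290

1.1290


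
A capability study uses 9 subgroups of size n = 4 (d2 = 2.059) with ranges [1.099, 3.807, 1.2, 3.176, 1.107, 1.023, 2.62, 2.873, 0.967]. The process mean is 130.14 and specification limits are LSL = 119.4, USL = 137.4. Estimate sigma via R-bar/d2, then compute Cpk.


R_bar = (1.099 + 3.807 + 1.2 + 3.176 + 1.107 + 1.023 + 2.62 + 2.873 + 0.967) / 9 = 1.9857778
sigma = R_bar / d2 = 1.9857778 / 2.059 = 0.96443798
Cp = (USL - LSL)/(6*sigma) = (137.4 - 119.4)/(6*0.96443798) = 3.1106
Cpu = (137.4 - 130.14)/(3*0.96443798) = 2.5092
Cpl = (130.14 - 119.4)/(3*0.96443798) = 3.7120
Cpk = min(Cpu, Cpl) = 2.5092

2.5092


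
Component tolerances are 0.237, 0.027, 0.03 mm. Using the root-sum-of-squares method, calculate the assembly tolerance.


RSS = sqrt(0.237^2 + 0.027^2 + 0.03^2)
= sqrt(0.057798)
= 0.2404

0.2404


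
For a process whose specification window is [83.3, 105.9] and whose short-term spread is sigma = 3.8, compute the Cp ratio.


Cp = (USL - LSL) / (6 * sigma)
= (105.9 - 83.3) / (6 * 3.8)
= 22.6000 / 22.8000
= 0.9912

0.9912


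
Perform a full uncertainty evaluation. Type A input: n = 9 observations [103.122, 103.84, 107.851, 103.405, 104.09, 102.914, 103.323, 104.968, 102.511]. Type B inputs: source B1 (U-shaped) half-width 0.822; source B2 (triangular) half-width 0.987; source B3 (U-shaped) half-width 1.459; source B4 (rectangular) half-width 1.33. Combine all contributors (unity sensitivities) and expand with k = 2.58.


mean = (103.122 + 103.84 + 107.851 + 103.405 + 104.09 + 102.914 + 103.323 + 104.968 + 102.511) / 9 = 104.0026667
s = sqrt(sum((x - mean)^2)/(n-1)) = 1.6117
u_A = s / sqrt(n) = 1.6117 / sqrt(9) = 0.53723333
u_B1 = 0.822 / sqrt(2) = 0.58124177
u_B2 = 0.987 / sqrt(6) = 0.40294106
u_B3 = 1.459 / sqrt(2) = 1.0316688
u_B4 = 1.33 / sqrt(3) = 0.76787586
uc = sqrt(0.53723333^2 + 0.58124177^2 + 0.40294106^2 + 1.0316688^2 + 0.76787586^2) = 1.562945
U = k * uc = 2.58 * 1.562945
U = 4.0324

4.0324


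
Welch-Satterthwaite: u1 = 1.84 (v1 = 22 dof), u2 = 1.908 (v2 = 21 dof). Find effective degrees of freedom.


uc = sqrt(u1^2 + u2^2) = sqrt(1.84^2 + 1.908^2) = 2.6506724
v_eff = uc^4 / (u1^4/v1 + u2^4/v2)
= 2.6506724^4 / (1.84^4/22 + 1.908^4/21)
= 49.365578 / 1.1521073
v_eff = 42.8481

42.8481


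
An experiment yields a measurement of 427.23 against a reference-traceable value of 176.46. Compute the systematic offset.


Systematic error = measured - true
= 427.23 - 176.46
= 250.7700

250.7700


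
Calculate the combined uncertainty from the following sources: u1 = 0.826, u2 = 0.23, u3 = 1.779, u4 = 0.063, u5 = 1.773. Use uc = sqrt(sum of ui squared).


uc = sqrt(0.826^2 + 0.23^2 + 1.779^2 + 0.063^2 + 1.773^2)
uc = sqrt(7.047515)
uc = 2.6547

2.6547


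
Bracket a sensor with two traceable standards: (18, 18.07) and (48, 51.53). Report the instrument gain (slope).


slope = (y2 - y1) / (x2 - x1)
= (51.53 - 18.07) / (48 - 18)
= 33.4600 / 30
= 1.1153

1.1153


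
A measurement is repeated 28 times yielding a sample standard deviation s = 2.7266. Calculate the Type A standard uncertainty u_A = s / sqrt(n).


u_A = s / sqrt(n)
u_A = 2.7266 / sqrt(28)
u_A = 2.7266 / 5.2915026
u_A = 0.5153

0.5153


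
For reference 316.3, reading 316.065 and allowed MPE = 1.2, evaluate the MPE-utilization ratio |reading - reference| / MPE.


e = indication - reference = 316.065 - 316.3 = -0.2350
|e| = 0.2350
ratio = |e| / MPE = 0.2350 / 1.2
ratio = 0.1958

0.1958


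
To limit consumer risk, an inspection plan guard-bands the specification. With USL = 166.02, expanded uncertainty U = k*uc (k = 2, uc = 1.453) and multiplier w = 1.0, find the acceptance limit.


U = k * uc = 2 * 1.453 = 2.906
guard band g = w * U = 1.0 * 2.906 = 2.906
AL = USL - g = 166.02 - 2.906
AL = 163.1140

163.1140


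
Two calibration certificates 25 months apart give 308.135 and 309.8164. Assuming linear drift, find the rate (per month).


rate = (v2 - v1) / months
= (309.8164 - 308.135) / 25
= 1.6814 / 25
= 0.0673

0.0673


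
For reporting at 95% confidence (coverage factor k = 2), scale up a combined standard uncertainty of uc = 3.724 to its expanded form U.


U = k * uc
U = 2 * 3.724
U = 7.4480

7.4480


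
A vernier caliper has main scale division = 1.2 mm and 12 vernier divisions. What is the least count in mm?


LC = MSD / n_div
= 1.2 / 12
= 0.1000

0.1000


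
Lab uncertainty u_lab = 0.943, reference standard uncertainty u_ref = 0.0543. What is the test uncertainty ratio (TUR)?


TUR = u_lab / u_ref
= 0.943 / 0.0543
= 17.3665

17.3665


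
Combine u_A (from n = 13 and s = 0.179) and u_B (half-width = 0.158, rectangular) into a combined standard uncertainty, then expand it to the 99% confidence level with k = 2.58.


u_A = s / sqrt(n) = 0.179 / sqrt(13) = 0.049645668
u_B = half_width / sqrt(3) = 0.158 / sqrt(3) = 0.091221343
uc = sqrt(u_A^2 + u_B^2) = sqrt(0.049645668^2 + 0.091221343^2) = 0.10385579
U = k * uc = 2.58 * 0.10385579
U = 0.2679

0.2679


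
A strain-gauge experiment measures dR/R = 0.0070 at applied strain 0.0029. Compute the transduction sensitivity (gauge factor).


GF = (dR/R) / epsilon
= 0.0070 / 0.0029
= 2.4138

2.4138


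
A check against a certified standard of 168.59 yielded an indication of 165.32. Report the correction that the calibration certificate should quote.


Correction = standard - reading
= 168.59 - 165.32
= 3.2700

3.2700


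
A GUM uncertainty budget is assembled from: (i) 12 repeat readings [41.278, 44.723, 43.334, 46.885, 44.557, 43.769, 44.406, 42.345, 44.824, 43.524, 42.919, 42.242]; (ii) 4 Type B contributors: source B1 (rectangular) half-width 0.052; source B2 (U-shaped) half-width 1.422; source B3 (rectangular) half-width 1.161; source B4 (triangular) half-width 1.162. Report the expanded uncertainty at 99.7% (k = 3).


mean = (41.278 + 44.723 + 43.334 + 46.885 + 44.557 + 43.769 + 44.406 + 42.345 + 44.824 + 43.524 + 42.919 + 42.242) / 12 = 43.73383333
s = sqrt(sum((x - mean)^2)/(n-1)) = 1.485714
u_A = s / sqrt(n) = 1.485714 / sqrt(12) = 0.42888869
u_B1 = 0.052 / sqrt(3) = 0.030022214
u_B2 = 1.422 / sqrt(2) = 1.0055058
u_B3 = 1.161 / sqrt(3) = 0.67030366
u_B4 = 1.162 / sqrt(6) = 0.47438451
uc = sqrt(0.42888869^2 + 0.030022214^2 + 1.0055058^2 + 0.67030366^2 + 0.47438451^2) = 1.3675659
U = k * uc = 3 * 1.3675659
U = 4.1027

4.1027


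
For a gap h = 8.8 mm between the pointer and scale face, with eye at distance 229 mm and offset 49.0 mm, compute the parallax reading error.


error = h * offset / d
= 8.8 * 49.0 / 229
= 1.8830

1.8830


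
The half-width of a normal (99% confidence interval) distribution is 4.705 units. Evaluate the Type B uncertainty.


u_B = half_width / 2.576
u_B = 4.705 / 2.576
u_B = 1.8265

1.8265


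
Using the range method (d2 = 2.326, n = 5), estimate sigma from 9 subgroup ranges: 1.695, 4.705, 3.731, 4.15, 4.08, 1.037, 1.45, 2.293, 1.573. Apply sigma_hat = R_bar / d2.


R_bar = (1.695 + 4.705 + 3.731 + 4.15 + 4.08 + 1.037 + 1.45 + 2.293 + 1.573) / 9
R_bar = 24.714 / 9 = 2.746
sigma_hat = R_bar / d2 = 2.746 / 2.326 = 1.1806

1.1806


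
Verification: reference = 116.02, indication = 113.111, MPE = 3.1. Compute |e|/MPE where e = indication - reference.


e = indication - reference = 113.111 - 116.02 = -2.9090
|e| = 2.9090
ratio = |e| / MPE = 2.9090 / 3.1
ratio = 0.9384

0.9384


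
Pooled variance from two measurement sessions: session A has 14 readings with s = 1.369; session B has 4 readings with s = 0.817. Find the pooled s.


s_p = sqrt(((n1-1)*s1^2 + (n2-1)*s2^2) / (n1+n2-2))
numerator = (14-1)*1.369^2 + (4-1)*0.817^2 = 24.364093 + 2.002467 = 26.36656
denominator = 14 + 4 - 2 = 16
s_p^2 = 26.36656 / 16 = 1.64791
s_p = sqrt(1.64791) = 1.2837

1.2837


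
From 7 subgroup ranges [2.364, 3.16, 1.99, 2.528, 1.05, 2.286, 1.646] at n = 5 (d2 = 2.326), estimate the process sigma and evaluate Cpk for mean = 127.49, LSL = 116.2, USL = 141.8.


R_bar = (2.364 + 3.16 + 1.99 + 2.528 + 1.05 + 2.286 + 1.646) / 7 = 2.1462857
sigma = R_bar / d2 = 2.1462857 / 2.326 = 0.92273676
Cp = (USL - LSL)/(6*sigma) = (141.8 - 116.2)/(6*0.92273676) = 4.6239
Cpu = (141.8 - 127.49)/(3*0.92273676) = 5.1694
Cpl = (127.49 - 116.2)/(3*0.92273676) = 4.0784
Cpk = min(Cpu, Cpl) = 4.0784

4.0784


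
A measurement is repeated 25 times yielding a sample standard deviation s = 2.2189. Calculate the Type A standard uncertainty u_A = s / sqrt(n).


u_A = s / sqrt(n)
u_A = 2.2189 / sqrt(25)
u_A = 2.2189 / 5
u_A = 0.4438

0.4438


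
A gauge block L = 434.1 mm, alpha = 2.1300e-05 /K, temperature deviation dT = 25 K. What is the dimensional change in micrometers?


dL = L * alpha * dT
= 434.1 * 2.1300e-05 * 25
= 0.2311583 mm
dL_um = 0.2311583 * 1000 = 231.1583 um

231.1583


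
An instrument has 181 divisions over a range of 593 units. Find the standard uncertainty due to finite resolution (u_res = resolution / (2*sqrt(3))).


resolution = range / divisions
resolution = 593 / 181 = 3.2762431
u_res = resolution / (2*sqrt(3))
u_res = 3.2762431 / 3.4641016
u_res = 0.9458

0.9458


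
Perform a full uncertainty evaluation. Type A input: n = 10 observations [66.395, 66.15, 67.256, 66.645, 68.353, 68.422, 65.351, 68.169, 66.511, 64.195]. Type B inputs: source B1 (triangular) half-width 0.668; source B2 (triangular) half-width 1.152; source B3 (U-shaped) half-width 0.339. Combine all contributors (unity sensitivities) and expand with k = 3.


mean = (66.395 + 66.15 + 67.256 + 66.645 + 68.353 + 68.422 + 65.351 + 68.169 + 66.511 + 64.195) / 10 = 66.7447
s = sqrt(sum((x - mean)^2)/(n-1)) = 1.3611232
u_A = s / sqrt(n) = 1.3611232 / sqrt(10) = 0.43042495
u_B1 = 0.668 / sqrt(6) = 0.27270986
u_B2 = 1.152 / sqrt(6) = 0.47030203
u_B3 = 0.339 / sqrt(2) = 0.2397092
uc = sqrt(0.43042495^2 + 0.27270986^2 + 0.47030203^2 + 0.2397092^2) = 0.73367623
U = k * uc = 3 * 0.73367623
U = 2.2010

2.2010


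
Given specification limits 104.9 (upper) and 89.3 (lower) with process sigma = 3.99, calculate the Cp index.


Cp = (USL - LSL) / (6 * sigma)
= (104.9 - 89.3) / (6 * 3.99)
= 15.6000 / 23.9400
= 0.6516

0.6516


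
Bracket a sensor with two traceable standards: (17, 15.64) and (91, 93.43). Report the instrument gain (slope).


slope = (y2 - y1) / (x2 - x1)
= (93.43 - 15.64) / (91 - 17)
= 77.7900 / 74
= 1.0512

1.0512


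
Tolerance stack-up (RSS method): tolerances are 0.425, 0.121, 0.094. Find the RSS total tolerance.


RSS = sqrt(0.425^2 + 0.121^2 + 0.094^2)
= sqrt(0.204102)
= 0.4518

0.4518


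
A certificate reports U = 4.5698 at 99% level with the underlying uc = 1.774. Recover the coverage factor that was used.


k = U / uc
k = 4.5698 / 1.774
k = 2.576

2.576


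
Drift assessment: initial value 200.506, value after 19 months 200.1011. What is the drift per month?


rate = (v2 - v1) / months
= (200.1011 - 200.506) / 19
= -0.4049 / 19
= -0.0213

-0.0213


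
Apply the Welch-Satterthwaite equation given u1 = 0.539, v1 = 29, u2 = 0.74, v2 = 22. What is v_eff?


uc = sqrt(u1^2 + u2^2) = sqrt(0.539^2 + 0.74^2) = 0.91548949
v_eff = uc^4 / (u1^4/v1 + u2^4/v2)
= 0.91548949^4 / (0.539^4/29 + 0.74^4/22)
= 0.70244682 / 0.016540691
v_eff = 42.4678

42.4678


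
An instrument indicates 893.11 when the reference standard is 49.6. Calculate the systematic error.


Systematic error = measured - true
= 893.11 - 49.6
= 843.5100

843.5100


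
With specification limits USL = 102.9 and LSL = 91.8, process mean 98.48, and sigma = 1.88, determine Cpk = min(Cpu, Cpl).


Cpu = (USL - mean) / (3*sigma) = (102.9 - 98.48) / (3*1.88) = 0.7837
Cpl = (mean - LSL) / (3*sigma) = (98.48 - 91.8) / (3*1.88) = 1.1844
Cpk = min(Cpu, Cpl) = 0.7837

0.7837


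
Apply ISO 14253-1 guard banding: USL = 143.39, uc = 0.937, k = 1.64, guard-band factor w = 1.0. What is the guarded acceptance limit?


U = k * uc = 1.64 * 0.937 = 1.53668
guard band g = w * U = 1.0 * 1.53668 = 1.53668
AL = USL - g = 143.39 - 1.53668
AL = 141.8533

141.8533


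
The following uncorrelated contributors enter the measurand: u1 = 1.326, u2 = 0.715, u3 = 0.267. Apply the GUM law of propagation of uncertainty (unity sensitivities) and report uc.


uc = sqrt(1.326^2 + 0.715^2 + 0.267^2)
uc = sqrt(2.34079)
uc = 1.5300

1.5300


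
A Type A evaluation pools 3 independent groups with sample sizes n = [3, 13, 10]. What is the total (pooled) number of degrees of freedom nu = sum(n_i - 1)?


nu = sum_i (n_i - 1)
nu = ((3 - 1) + (13 - 1) + (10 - 1))
nu = 2 + 12 + 9
nu = 23

23


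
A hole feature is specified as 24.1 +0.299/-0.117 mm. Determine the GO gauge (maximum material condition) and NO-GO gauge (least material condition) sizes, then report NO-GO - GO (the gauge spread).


GO = nominal - lower_tol (smallest hole = maximum material condition)
GO = 24.1 - 0.117 = 23.983
NO-GO = nominal + upper_tol (largest hole = least material condition)
NO-GO = 24.1 + 0.299 = 24.399
spread = NO-GO - GO = 24.399 - 23.983 = 0.4160

0.4160


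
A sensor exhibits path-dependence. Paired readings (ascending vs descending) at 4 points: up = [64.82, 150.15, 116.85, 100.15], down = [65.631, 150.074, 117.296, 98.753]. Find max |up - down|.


|64.82 - 65.631| = 0.8110
|150.15 - 150.074| = 0.0760
|116.85 - 117.296| = 0.4460
|100.15 - 98.753| = 1.3970
hysteresis = max(diffs) = 1.3970

1.3970


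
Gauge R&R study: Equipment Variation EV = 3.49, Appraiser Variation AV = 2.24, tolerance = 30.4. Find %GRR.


GRR = sqrt(EV^2 + AV^2) = sqrt(3.49^2 + 2.24^2) = 4.147011
%GRR = GRR / tol * 100 = 4.147011 / 30.4 * 100
%GRR = 13.6415

13.6415


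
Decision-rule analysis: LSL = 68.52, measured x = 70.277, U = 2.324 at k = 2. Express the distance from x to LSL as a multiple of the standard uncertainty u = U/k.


u = U / k = 2.324 / 2 = 1.162
margin = |LSL - x| = |68.52 - 70.277| = 1.757
z = margin / u = 1.757 / 1.162
z = 1.5120

1.5120


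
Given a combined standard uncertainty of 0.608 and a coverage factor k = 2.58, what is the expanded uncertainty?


U = k * uc
U = 2.58 * 0.608
U = 1.5686

1.5686


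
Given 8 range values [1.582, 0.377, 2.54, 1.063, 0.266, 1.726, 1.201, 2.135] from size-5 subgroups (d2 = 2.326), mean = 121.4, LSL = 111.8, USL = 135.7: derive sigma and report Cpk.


R_bar = (1.582 + 0.377 + 2.54 + 1.063 + 0.266 + 1.726 + 1.201 + 2.135) / 8 = 1.36125
sigma = R_bar / d2 = 1.36125 / 2.326 = 0.58523216
Cp = (USL - LSL)/(6*sigma) = (135.7 - 111.8)/(6*0.58523216) = 6.8064
Cpu = (135.7 - 121.4)/(3*0.58523216) = 8.1449
Cpl = (121.4 - 111.8)/(3*0.58523216) = 5.4679
Cpk = min(Cpu, Cpl) = 5.4679

5.4679


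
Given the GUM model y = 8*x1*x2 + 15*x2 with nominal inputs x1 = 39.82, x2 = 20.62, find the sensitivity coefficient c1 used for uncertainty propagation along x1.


y = 8*x1*x2 + 15*x2
dy/dx1 = 8*x2
Evaluate at x2 = 20.62: c1 = 8 * 20.62
c1 = 164.9600

164.9600


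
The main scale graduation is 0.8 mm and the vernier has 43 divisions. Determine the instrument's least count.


LC = MSD / n_div
= 0.8 / 43
= 0.0186

0.0186


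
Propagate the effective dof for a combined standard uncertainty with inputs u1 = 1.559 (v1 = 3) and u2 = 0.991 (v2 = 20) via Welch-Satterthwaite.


uc = sqrt(u1^2 + u2^2) = sqrt(1.559^2 + 0.991^2) = 1.8473121
v_eff = uc^4 / (u1^4/v1 + u2^4/v2)
= 1.8473121^4 / (1.559^4/3 + 0.991^4/20)
= 11.645579 / 2.0173035
v_eff = 5.7728

5.7728


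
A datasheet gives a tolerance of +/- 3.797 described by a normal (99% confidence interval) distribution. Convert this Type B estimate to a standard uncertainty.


u_B = half_width / 2.576
u_B = 3.797 / 2.576
u_B = 1.4740

1.4740


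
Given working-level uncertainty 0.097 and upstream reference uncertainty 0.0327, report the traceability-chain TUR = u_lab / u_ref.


TUR = u_lab / u_ref
= 0.097 / 0.0327
= 2.9664

2.9664


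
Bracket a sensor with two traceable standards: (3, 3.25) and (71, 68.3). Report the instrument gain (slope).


slope = (y2 - y1) / (x2 - x1)
= (68.3 - 3.25) / (71 - 3)
= 65.0500 / 68
= 0.9566

0.9566


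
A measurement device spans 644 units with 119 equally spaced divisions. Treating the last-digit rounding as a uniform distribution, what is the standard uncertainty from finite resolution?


resolution = range / divisions
resolution = 644 / 119 = 5.4117647
u_res = resolution / (2*sqrt(3))
u_res = 5.4117647 / 3.4641016
u_res = 1.5622

1.5622


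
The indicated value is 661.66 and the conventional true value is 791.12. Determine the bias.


Systematic error = measured - true
= 661.66 - 791.12
= -129.4600

-129.4600


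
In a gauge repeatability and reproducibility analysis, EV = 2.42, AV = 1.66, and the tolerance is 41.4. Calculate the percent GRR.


GRR = sqrt(EV^2 + AV^2) = sqrt(2.42^2 + 1.66^2) = 2.9346209
%GRR = GRR / tol * 100 = 2.9346209 / 41.4 * 100
%GRR = 7.0885

7.0885


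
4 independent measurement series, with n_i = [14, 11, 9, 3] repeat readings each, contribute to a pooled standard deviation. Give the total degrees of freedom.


nu = sum_i (n_i - 1)
nu = ((14 - 1) + (11 - 1) + (9 - 1) + (3 - 1))
nu = 13 + 10 + 8 + 2
nu = 33

33


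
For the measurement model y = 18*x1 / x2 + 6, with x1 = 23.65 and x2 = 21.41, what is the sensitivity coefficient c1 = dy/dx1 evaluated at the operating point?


y = 18*x1 / x2 + 6
dy/dx1 = 18/x2
Evaluate at x2 = 21.41: c1 = 18 / 21.41
c1 = 0.8407

0.8407


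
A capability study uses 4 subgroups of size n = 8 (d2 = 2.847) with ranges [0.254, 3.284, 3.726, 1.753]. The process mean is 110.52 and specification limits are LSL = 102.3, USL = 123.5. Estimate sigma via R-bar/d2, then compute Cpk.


R_bar = (0.254 + 3.284 + 3.726 + 1.753) / 4 = 2.25425
sigma = R_bar / d2 = 2.25425 / 2.847 = 0.79179838
Cp = (USL - LSL)/(6*sigma) = (123.5 - 102.3)/(6*0.79179838) = 4.4624
Cpu = (123.5 - 110.52)/(3*0.79179838) = 5.4644
Cpl = (110.52 - 102.3)/(3*0.79179838) = 3.4605
Cpk = min(Cpu, Cpl) = 3.4605

3.4605


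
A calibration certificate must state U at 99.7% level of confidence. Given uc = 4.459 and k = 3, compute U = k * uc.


U = k * uc
U = 3 * 4.459
U = 13.3770

13.3770


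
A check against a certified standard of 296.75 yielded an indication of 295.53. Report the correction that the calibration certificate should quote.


Correction = standard - reading
= 296.75 - 295.53
= 1.2200

1.2200


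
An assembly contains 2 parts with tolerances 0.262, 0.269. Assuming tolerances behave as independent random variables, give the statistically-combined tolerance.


RSS = sqrt(0.262^2 + 0.269^2)
= sqrt(0.141005)
= 0.3755

0.3755


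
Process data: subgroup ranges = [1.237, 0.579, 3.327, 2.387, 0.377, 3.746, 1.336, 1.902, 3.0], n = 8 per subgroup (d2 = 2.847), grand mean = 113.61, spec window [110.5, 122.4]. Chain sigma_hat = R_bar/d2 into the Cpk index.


R_bar = (1.237 + 0.579 + 3.327 + 2.387 + 0.377 + 3.746 + 1.336 + 1.902 + 3.0) / 9 = 1.9878889
sigma = R_bar / d2 = 1.9878889 / 2.847 = 0.69823987
Cp = (USL - LSL)/(6*sigma) = (122.4 - 110.5)/(6*0.69823987) = 2.8405
Cpu = (122.4 - 113.61)/(3*0.69823987) = 4.1963
Cpl = (113.61 - 110.5)/(3*0.69823987) = 1.4847
Cpk = min(Cpu, Cpl) = 1.4847

1.4847


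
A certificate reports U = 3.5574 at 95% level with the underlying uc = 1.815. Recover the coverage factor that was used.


k = U / uc
k = 3.5574 / 1.815
k = 1.96

1.96


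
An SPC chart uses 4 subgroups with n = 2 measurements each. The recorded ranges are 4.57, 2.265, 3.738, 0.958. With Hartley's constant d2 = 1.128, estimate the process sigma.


R_bar = (4.57 + 2.265 + 3.738 + 0.958) / 4
R_bar = 11.531 / 4 = 2.88275
sigma_hat = R_bar / d2 = 2.88275 / 1.128 = 2.5556

2.5556
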